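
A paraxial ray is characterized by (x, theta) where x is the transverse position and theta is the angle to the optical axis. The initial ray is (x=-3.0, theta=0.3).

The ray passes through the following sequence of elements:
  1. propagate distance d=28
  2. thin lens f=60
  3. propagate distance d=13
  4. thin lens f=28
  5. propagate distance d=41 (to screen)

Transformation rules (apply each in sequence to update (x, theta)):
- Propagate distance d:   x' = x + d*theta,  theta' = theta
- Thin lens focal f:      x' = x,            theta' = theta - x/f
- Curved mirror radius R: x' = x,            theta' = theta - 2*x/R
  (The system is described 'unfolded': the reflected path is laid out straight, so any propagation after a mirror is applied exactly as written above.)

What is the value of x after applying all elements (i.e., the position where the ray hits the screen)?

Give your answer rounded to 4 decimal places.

Answer: 4.8354

Derivation:
Initial: x=-3.0000 theta=0.3000
After 1 (propagate distance d=28): x=5.4000 theta=0.3000
After 2 (thin lens f=60): x=5.4000 theta=0.2100
After 3 (propagate distance d=13): x=8.1300 theta=0.2100
After 4 (thin lens f=28): x=8.1300 theta=-9/112 (≈-0.0804)
After 5 (propagate distance d=41 (to screen)): x=13539/2800 (≈4.8354) theta=-9/112 (≈-0.0804)
Rounded to 4 decimal places: x = 4.8354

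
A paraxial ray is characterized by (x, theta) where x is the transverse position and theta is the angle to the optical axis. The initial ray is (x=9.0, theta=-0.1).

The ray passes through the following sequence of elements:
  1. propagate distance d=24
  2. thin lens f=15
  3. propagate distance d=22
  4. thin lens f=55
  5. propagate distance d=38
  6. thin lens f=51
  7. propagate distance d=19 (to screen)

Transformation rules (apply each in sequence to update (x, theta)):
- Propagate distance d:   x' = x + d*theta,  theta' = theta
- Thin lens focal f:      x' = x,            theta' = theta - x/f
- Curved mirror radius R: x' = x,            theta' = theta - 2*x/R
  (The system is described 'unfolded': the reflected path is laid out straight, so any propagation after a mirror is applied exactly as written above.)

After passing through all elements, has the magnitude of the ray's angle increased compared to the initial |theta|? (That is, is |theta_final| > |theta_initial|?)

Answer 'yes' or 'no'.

Initial: x=9.0000 theta=-0.1000
After 1 (propagate distance d=24): x=6.6000 theta=-0.1000
After 2 (thin lens f=15): x=6.6000 theta=-0.5400
After 3 (propagate distance d=22): x=-5.2800 theta=-0.5400
After 4 (thin lens f=55): x=-5.2800 theta=-0.4440
After 5 (propagate distance d=38): x=-22.1520 theta=-0.4440
After 6 (thin lens f=51): x=-22.1520 theta=-41/4250 (≈-0.0096)
After 7 (propagate distance d=19 (to screen)): x=-3797/170 (≈-22.3353) theta=-41/4250 (≈-0.0096)
|theta_initial|=0.1000 |theta_final|=41/4250 (≈0.0096) -> not increased

Answer: no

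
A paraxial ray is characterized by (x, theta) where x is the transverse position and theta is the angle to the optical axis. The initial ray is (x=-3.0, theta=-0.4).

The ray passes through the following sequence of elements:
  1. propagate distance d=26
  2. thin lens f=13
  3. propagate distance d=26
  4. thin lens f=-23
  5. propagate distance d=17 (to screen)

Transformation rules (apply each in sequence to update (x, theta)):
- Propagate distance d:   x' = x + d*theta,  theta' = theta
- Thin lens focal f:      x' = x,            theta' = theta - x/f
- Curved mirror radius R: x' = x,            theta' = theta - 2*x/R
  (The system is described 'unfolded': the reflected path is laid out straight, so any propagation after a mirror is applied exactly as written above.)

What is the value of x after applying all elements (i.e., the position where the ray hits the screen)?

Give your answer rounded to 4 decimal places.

Answer: 15.9405

Derivation:
Initial: x=-3.0000 theta=-0.4000
After 1 (propagate distance d=26): x=-13.4000 theta=-0.4000
After 2 (thin lens f=13): x=-13.4000 theta=41/65 (≈0.6308)
After 3 (propagate distance d=26): x=3.0000 theta=41/65 (≈0.6308)
After 4 (thin lens f=-23): x=3.0000 theta=1138/1495 (≈0.7612)
After 5 (propagate distance d=17 (to screen)): x=23831/1495 (≈15.9405) theta=1138/1495 (≈0.7612)
Rounded to 4 decimal places: x = 15.9405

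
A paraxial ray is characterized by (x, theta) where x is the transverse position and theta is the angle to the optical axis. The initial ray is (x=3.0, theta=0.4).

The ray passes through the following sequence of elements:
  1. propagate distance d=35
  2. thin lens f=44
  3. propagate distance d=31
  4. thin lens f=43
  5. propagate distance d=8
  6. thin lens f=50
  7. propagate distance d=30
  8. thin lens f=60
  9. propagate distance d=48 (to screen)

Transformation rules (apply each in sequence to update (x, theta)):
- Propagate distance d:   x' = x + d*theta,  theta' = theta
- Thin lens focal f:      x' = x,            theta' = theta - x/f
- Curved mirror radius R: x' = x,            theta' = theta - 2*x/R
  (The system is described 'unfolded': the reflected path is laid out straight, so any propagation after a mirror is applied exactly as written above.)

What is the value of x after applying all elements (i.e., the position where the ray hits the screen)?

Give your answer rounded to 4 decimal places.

Initial: x=3.0000 theta=0.4000
After 1 (propagate distance d=35): x=17.0000 theta=0.4000
After 2 (thin lens f=44): x=17.0000 theta=3/220 (≈0.0136)
After 3 (propagate distance d=31): x=3833/220 (≈17.4227) theta=3/220 (≈0.0136)
After 4 (thin lens f=43): x=3833/220 (≈17.4227) theta=-926/2365 (≈-0.3915)
After 5 (propagate distance d=8): x=135187/9460 (≈14.2904) theta=-926/2365 (≈-0.3915)
After 6 (thin lens f=50): x=135187/9460 (≈14.2904) theta=-320387/473000 (≈-0.6774)
After 7 (propagate distance d=30): x=-142613/23650 (≈-6.0301) theta=-320387/473000 (≈-0.6774)
After 8 (thin lens f=60): x=-142613/23650 (≈-6.0301) theta=-4759/8250 (≈-0.5768)
After 9 (propagate distance d=48 (to screen)): x=-3987257/118250 (≈-33.7189) theta=-4759/8250 (≈-0.5768)
Rounded to 4 decimal places: x = -33.7189

Answer: -33.7189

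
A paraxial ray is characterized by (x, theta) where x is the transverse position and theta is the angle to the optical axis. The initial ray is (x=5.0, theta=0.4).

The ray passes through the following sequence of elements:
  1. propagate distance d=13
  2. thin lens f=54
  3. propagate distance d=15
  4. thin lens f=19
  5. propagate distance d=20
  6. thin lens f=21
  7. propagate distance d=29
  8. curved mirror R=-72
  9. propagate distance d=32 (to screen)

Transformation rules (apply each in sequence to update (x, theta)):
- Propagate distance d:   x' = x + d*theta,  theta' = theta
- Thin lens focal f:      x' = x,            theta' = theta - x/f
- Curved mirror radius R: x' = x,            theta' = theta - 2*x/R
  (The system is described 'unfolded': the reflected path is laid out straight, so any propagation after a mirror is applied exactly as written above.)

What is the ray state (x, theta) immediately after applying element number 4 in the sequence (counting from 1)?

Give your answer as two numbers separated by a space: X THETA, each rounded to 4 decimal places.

Initial: x=5.0000 theta=0.4000
After 1 (propagate distance d=13): x=10.2000 theta=0.4000
After 2 (thin lens f=54): x=10.2000 theta=19/90 (≈0.2111)
After 3 (propagate distance d=15): x=401/30 (≈13.3667) theta=19/90 (≈0.2111)
After 4 (thin lens f=19): x=401/30 (≈13.3667) theta=-421/855 (≈-0.4924)
Rounded to 4 decimal places: x = 13.3667, theta = -0.4924

Answer: 13.3667 -0.4924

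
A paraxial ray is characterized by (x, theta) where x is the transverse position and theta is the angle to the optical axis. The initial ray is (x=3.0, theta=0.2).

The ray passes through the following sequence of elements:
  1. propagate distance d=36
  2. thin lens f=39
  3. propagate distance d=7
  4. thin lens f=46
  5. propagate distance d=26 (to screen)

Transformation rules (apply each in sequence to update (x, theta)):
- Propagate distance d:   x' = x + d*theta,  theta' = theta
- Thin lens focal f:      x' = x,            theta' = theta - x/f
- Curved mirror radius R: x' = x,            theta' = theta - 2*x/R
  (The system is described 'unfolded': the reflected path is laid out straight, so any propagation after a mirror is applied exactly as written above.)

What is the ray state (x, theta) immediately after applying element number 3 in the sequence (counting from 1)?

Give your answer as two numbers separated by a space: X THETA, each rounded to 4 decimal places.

Initial: x=3.0000 theta=0.2000
After 1 (propagate distance d=36): x=10.2000 theta=0.2000
After 2 (thin lens f=39): x=10.2000 theta=-4/65 (≈-0.0615)
After 3 (propagate distance d=7): x=127/13 (≈9.7692) theta=-4/65 (≈-0.0615)
Rounded to 4 decimal places: x = 9.7692, theta = -0.0615

Answer: 9.7692 -0.0615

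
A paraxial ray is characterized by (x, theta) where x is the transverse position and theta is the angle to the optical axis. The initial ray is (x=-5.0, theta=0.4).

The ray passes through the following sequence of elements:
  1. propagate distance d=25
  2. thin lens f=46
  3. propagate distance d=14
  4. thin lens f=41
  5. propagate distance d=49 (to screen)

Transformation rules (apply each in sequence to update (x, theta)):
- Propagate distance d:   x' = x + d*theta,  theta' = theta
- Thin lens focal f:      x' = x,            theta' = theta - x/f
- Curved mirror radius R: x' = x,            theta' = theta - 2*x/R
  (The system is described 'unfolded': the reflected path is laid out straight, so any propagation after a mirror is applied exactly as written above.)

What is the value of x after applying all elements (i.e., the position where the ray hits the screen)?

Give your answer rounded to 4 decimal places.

Answer: 12.5025

Derivation:
Initial: x=-5.0000 theta=0.4000
After 1 (propagate distance d=25): x=5.0000 theta=0.4000
After 2 (thin lens f=46): x=5.0000 theta=67/230 (≈0.2913)
After 3 (propagate distance d=14): x=1044/115 (≈9.0783) theta=67/230 (≈0.2913)
After 4 (thin lens f=41): x=1044/115 (≈9.0783) theta=659/9430 (≈0.0699)
After 5 (propagate distance d=49 (to screen)): x=117899/9430 (≈12.5025) theta=659/9430 (≈0.0699)
Rounded to 4 decimal places: x = 12.5025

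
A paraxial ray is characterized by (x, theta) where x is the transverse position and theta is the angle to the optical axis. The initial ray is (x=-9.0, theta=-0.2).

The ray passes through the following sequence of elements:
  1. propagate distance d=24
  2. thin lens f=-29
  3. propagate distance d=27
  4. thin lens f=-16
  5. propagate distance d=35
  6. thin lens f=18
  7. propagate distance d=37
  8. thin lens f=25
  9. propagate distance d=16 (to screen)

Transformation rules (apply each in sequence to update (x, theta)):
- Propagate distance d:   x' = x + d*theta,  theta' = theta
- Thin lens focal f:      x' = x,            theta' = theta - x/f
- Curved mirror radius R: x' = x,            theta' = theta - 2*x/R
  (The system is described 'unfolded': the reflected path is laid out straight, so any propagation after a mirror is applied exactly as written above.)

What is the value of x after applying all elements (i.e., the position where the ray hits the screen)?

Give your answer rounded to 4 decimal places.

Answer: 81.0930

Derivation:
Initial: x=-9.0000 theta=-0.2000
After 1 (propagate distance d=24): x=-13.8000 theta=-0.2000
After 2 (thin lens f=-29): x=-13.8000 theta=-98/145 (≈-0.6759)
After 3 (propagate distance d=27): x=-4647/145 (≈-32.0483) theta=-98/145 (≈-0.6759)
After 4 (thin lens f=-16): x=-4647/145 (≈-32.0483) theta=-1243/464 (≈-2.6789)
After 5 (propagate distance d=35): x=-291877/2320 (≈-125.8091) theta=-1243/464 (≈-2.6789)
After 6 (thin lens f=18): x=-291877/2320 (≈-125.8091) theta=180007/41760 (≈4.3105)
After 7 (propagate distance d=37): x=1406473/41760 (≈33.6799) theta=180007/41760 (≈4.3105)
After 8 (thin lens f=25): x=1406473/41760 (≈33.6799) theta=515617/174000 (≈2.9633)
After 9 (propagate distance d=16 (to screen)): x=84661057/1044000 (≈81.0930) theta=515617/174000 (≈2.9633)
Rounded to 4 decimal places: x = 81.0930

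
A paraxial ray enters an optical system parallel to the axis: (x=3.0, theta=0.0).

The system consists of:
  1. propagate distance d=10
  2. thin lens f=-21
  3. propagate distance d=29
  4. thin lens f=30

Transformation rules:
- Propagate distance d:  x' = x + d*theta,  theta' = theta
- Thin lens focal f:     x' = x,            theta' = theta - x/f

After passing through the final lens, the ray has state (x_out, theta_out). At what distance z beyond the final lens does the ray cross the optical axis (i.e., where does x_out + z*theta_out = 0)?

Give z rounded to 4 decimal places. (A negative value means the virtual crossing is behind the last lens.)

Answer: 75.0000

Derivation:
Initial: x=3.0000 theta=0.0000
After 1 (propagate distance d=10): x=3.0000 theta=0.0000
After 2 (thin lens f=-21): x=3.0000 theta=1/7 (≈0.1429)
After 3 (propagate distance d=29): x=50/7 (≈7.1429) theta=1/7 (≈0.1429)
After 4 (thin lens f=30): x=50/7 (≈7.1429) theta=-2/21 (≈-0.0952)
z_focus = -x_out/theta_out = -(50/7)/(-2/21) = 75.0000
Rounded to 4 decimal places: z = 75.0000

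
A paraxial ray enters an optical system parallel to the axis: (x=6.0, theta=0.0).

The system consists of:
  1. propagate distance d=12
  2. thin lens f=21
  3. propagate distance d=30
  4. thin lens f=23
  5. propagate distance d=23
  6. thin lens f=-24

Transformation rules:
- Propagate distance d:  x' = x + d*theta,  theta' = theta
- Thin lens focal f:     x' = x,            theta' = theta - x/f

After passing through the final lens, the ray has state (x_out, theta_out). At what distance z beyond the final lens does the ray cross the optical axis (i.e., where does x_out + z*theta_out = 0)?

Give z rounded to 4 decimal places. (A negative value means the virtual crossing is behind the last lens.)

Initial: x=6.0000 theta=0.0000
After 1 (propagate distance d=12): x=6.0000 theta=0.0000
After 2 (thin lens f=21): x=6.0000 theta=-2/7 (≈-0.2857)
After 3 (propagate distance d=30): x=-18/7 (≈-2.5714) theta=-2/7 (≈-0.2857)
After 4 (thin lens f=23): x=-18/7 (≈-2.5714) theta=-4/23 (≈-0.1739)
After 5 (propagate distance d=23): x=-46/7 (≈-6.5714) theta=-4/23 (≈-0.1739)
After 6 (thin lens f=-24): x=-46/7 (≈-6.5714) theta=-865/1932 (≈-0.4477)
z_focus = -x_out/theta_out = -(-46/7)/(-865/1932) = -12696/865 ≈ -14.6775
Rounded to 4 decimal places: z = -14.6775

Answer: -14.6775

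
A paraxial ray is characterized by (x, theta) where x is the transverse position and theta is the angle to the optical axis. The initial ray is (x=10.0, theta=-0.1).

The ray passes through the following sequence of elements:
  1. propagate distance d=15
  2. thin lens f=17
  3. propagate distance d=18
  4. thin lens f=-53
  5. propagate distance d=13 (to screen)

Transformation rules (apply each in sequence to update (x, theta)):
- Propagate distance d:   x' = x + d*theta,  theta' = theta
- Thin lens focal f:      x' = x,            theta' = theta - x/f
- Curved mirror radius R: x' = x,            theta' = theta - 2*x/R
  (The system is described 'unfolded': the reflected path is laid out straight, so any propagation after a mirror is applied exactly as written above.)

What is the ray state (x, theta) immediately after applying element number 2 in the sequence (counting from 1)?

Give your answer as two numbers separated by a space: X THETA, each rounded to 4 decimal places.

Initial: x=10.0000 theta=-0.1000
After 1 (propagate distance d=15): x=8.5000 theta=-0.1000
After 2 (thin lens f=17): x=8.5000 theta=-0.6000
Rounded to 4 decimal places: x = 8.5000, theta = -0.6000

Answer: 8.5000 -0.6000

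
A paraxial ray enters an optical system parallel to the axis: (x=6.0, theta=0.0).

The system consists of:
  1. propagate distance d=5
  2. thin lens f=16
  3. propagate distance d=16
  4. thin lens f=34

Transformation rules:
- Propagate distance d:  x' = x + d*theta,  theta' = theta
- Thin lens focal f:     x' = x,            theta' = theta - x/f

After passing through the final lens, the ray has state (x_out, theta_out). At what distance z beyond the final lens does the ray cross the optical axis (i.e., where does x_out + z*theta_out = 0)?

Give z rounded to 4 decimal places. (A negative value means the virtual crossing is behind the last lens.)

Answer: 0.0000

Derivation:
Initial: x=6.0000 theta=0.0000
After 1 (propagate distance d=5): x=6.0000 theta=0.0000
After 2 (thin lens f=16): x=6.0000 theta=-0.3750
After 3 (propagate distance d=16): x=0.0000 theta=-0.3750
After 4 (thin lens f=34): x=0.0000 theta=-0.3750
z_focus = -x_out/theta_out = -(0.0000)/(-0.3750) = 0.0000
Rounded to 4 decimal places: z = 0.0000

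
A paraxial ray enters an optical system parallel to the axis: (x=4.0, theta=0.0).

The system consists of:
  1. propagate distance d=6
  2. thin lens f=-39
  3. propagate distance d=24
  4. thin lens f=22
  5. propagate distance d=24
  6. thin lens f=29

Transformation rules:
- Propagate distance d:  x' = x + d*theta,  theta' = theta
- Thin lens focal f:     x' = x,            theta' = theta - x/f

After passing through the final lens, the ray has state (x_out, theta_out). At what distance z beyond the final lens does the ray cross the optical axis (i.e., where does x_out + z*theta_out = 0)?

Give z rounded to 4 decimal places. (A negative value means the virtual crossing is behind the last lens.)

Initial: x=4.0000 theta=0.0000
After 1 (propagate distance d=6): x=4.0000 theta=0.0000
After 2 (thin lens f=-39): x=4.0000 theta=4/39 (≈0.1026)
After 3 (propagate distance d=24): x=84/13 (≈6.4615) theta=4/39 (≈0.1026)
After 4 (thin lens f=22): x=84/13 (≈6.4615) theta=-82/429 (≈-0.1911)
After 5 (propagate distance d=24): x=268/143 (≈1.8741) theta=-82/429 (≈-0.1911)
After 6 (thin lens f=29): x=268/143 (≈1.8741) theta=-3182/12441 (≈-0.2558)
z_focus = -x_out/theta_out = -(268/143)/(-3182/12441) = 11658/1591 ≈ 7.3275
Rounded to 4 decimal places: z = 7.3275

Answer: 7.3275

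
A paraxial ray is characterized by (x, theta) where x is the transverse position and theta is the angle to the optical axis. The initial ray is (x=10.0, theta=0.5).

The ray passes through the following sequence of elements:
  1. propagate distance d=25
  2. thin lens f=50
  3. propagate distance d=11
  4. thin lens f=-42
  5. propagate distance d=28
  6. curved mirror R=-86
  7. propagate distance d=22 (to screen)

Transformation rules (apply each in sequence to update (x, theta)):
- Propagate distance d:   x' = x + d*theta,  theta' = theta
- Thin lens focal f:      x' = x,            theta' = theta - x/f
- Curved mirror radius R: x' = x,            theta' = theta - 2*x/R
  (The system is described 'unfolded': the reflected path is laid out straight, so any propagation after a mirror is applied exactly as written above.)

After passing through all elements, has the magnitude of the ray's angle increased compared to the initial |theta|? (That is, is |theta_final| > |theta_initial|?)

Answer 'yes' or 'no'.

Initial: x=10.0000 theta=0.5000
After 1 (propagate distance d=25): x=22.5000 theta=0.5000
After 2 (thin lens f=50): x=22.5000 theta=0.0500
After 3 (propagate distance d=11): x=23.0500 theta=0.0500
After 4 (thin lens f=-42): x=23.0500 theta=503/840 (≈0.5988)
After 5 (propagate distance d=28): x=2389/60 (≈39.8167) theta=503/840 (≈0.5988)
After 6 (curved mirror R=-86): x=2389/60 (≈39.8167) theta=11015/7224 (≈1.5248)
After 7 (propagate distance d=22 (to screen)): x=220819/3010 (≈73.3618) theta=11015/7224 (≈1.5248)
|theta_initial|=0.5000 |theta_final|=11015/7224 (≈1.5248) -> increased

Answer: yes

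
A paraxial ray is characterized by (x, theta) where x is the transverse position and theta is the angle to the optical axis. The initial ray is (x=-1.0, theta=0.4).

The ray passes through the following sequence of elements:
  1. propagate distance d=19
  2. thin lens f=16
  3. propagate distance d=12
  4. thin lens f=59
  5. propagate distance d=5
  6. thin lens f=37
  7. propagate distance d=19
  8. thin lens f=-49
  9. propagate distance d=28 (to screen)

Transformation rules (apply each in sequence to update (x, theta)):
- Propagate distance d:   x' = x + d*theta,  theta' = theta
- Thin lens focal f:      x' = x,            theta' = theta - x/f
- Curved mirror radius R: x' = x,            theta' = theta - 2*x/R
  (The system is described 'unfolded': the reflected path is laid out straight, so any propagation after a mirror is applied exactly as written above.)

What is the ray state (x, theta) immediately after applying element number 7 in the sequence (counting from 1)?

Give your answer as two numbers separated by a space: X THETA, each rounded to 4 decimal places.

Initial: x=-1.0000 theta=0.4000
After 1 (propagate distance d=19): x=6.6000 theta=0.4000
After 2 (thin lens f=16): x=6.6000 theta=-0.0125
After 3 (propagate distance d=12): x=6.4500 theta=-0.0125
After 4 (thin lens f=59): x=6.4500 theta=-115/944 (≈-0.1218)
After 5 (propagate distance d=5): x=27569/4720 (≈5.8409) theta=-115/944 (≈-0.1218)
After 6 (thin lens f=37): x=27569/4720 (≈5.8409) theta=-12211/43660 (≈-0.2797)
After 7 (propagate distance d=19): x=92017/174640 (≈0.5269) theta=-12211/43660 (≈-0.2797)
Rounded to 4 decimal places: x = 0.5269, theta = -0.2797

Answer: 0.5269 -0.2797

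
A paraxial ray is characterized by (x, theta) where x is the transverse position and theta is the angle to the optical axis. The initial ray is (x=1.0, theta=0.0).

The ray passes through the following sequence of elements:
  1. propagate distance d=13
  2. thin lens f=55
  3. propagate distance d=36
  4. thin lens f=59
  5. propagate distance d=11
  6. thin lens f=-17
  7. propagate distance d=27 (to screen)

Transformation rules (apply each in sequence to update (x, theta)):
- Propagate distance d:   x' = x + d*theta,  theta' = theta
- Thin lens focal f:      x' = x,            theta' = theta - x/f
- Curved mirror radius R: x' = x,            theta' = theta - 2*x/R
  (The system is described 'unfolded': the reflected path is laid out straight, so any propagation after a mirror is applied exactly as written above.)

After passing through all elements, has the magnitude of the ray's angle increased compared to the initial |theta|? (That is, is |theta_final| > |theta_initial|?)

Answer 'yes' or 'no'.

Initial: x=1.0000 theta=0.0000
After 1 (propagate distance d=13): x=1.0000 theta=0.0000
After 2 (thin lens f=55): x=1.0000 theta=-1/55 (≈-0.0182)
After 3 (propagate distance d=36): x=19/55 (≈0.3455) theta=-1/55 (≈-0.0182)
After 4 (thin lens f=59): x=19/55 (≈0.3455) theta=-78/3245 (≈-0.0240)
After 5 (propagate distance d=11): x=263/3245 (≈0.0810) theta=-78/3245 (≈-0.0240)
After 6 (thin lens f=-17): x=263/3245 (≈0.0810) theta=-1063/55165 (≈-0.0193)
After 7 (propagate distance d=27 (to screen)): x=-4846/11033 (≈-0.4392) theta=-1063/55165 (≈-0.0193)
|theta_initial|=0.0000 |theta_final|=1063/55165 (≈0.0193) -> increased

Answer: yes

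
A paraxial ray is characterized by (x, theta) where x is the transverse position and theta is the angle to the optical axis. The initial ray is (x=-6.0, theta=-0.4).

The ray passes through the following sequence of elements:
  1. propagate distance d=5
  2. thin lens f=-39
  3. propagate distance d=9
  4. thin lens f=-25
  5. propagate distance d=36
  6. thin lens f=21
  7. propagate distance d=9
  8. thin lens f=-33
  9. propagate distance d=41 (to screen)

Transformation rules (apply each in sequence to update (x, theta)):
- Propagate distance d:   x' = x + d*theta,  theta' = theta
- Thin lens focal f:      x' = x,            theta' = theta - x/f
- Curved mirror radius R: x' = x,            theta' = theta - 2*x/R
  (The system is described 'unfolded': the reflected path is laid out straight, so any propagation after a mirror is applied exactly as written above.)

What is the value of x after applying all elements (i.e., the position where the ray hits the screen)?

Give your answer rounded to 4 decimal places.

Initial: x=-6.0000 theta=-0.4000
After 1 (propagate distance d=5): x=-8.0000 theta=-0.4000
After 2 (thin lens f=-39): x=-8.0000 theta=-118/195 (≈-0.6051)
After 3 (propagate distance d=9): x=-874/65 (≈-13.4462) theta=-118/195 (≈-0.6051)
After 4 (thin lens f=-25): x=-874/65 (≈-13.4462) theta=-5572/4875 (≈-1.1430)
After 5 (propagate distance d=36): x=-88714/1625 (≈-54.5932) theta=-5572/4875 (≈-1.1430)
After 6 (thin lens f=21): x=-88714/1625 (≈-54.5932) theta=3314/2275 (≈1.4567)
After 7 (propagate distance d=9): x=-471868/11375 (≈-41.4829) theta=3314/2275 (≈1.4567)
After 8 (thin lens f=-33): x=-471868/11375 (≈-41.4829) theta=10706/53625 (≈0.1996)
After 9 (propagate distance d=41 (to screen)): x=-12499022/375375 (≈-33.2974) theta=10706/53625 (≈0.1996)
Rounded to 4 decimal places: x = -33.2974

Answer: -33.2974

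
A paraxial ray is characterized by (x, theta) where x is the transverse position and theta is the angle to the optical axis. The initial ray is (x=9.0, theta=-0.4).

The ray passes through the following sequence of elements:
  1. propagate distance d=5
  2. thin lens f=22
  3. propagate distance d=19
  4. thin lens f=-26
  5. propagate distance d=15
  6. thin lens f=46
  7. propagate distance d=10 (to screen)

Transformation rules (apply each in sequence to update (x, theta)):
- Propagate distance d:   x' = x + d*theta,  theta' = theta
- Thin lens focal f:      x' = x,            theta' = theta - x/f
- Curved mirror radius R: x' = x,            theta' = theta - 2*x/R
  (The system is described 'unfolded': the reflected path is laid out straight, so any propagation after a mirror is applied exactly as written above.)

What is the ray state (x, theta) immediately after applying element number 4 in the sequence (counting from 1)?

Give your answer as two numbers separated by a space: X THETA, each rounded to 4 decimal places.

Answer: -6.6455 -0.9738

Derivation:
Initial: x=9.0000 theta=-0.4000
After 1 (propagate distance d=5): x=7.0000 theta=-0.4000
After 2 (thin lens f=22): x=7.0000 theta=-79/110 (≈-0.7182)
After 3 (propagate distance d=19): x=-731/110 (≈-6.6455) theta=-79/110 (≈-0.7182)
After 4 (thin lens f=-26): x=-731/110 (≈-6.6455) theta=-557/572 (≈-0.9738)
Rounded to 4 decimal places: x = -6.6455, theta = -0.9738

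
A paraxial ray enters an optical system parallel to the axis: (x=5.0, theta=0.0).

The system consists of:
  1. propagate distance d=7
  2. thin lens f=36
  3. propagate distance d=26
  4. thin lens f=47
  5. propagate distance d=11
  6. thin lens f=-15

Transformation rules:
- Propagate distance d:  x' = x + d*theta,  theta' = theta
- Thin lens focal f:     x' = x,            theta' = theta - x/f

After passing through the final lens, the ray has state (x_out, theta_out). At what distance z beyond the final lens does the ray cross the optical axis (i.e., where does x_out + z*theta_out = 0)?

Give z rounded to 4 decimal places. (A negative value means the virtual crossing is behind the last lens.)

Answer: -2.3271

Derivation:
Initial: x=5.0000 theta=0.0000
After 1 (propagate distance d=7): x=5.0000 theta=0.0000
After 2 (thin lens f=36): x=5.0000 theta=-5/36 (≈-0.1389)
After 3 (propagate distance d=26): x=25/18 (≈1.3889) theta=-5/36 (≈-0.1389)
After 4 (thin lens f=47): x=25/18 (≈1.3889) theta=-95/564 (≈-0.1684)
After 5 (propagate distance d=11): x=-785/1692 (≈-0.4639) theta=-95/564 (≈-0.1684)
After 6 (thin lens f=-15): x=-785/1692 (≈-0.4639) theta=-253/1269 (≈-0.1994)
z_focus = -x_out/theta_out = -(-785/1692)/(-253/1269) = -2355/1012 ≈ -2.3271
Rounded to 4 decimal places: z = -2.3271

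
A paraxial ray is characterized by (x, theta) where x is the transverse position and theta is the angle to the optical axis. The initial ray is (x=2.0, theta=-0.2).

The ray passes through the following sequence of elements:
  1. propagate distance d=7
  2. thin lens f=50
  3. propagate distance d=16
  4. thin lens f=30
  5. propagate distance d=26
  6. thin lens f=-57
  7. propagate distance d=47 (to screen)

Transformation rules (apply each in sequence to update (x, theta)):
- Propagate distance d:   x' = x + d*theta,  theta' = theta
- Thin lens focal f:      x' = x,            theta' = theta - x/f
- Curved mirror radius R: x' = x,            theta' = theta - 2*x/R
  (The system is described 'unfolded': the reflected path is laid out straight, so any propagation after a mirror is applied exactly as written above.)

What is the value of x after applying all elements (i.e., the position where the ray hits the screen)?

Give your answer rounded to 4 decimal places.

Initial: x=2.0000 theta=-0.2000
After 1 (propagate distance d=7): x=0.6000 theta=-0.2000
After 2 (thin lens f=50): x=0.6000 theta=-0.2120
After 3 (propagate distance d=16): x=-2.7920 theta=-0.2120
After 4 (thin lens f=30): x=-2.7920 theta=-223/1875 (≈-0.1189)
After 5 (propagate distance d=26): x=-11033/1875 (≈-5.8843) theta=-223/1875 (≈-0.1189)
After 6 (thin lens f=-57): x=-11033/1875 (≈-5.8843) theta=-23744/106875 (≈-0.2222)
After 7 (propagate distance d=47 (to screen)): x=-1744849/106875 (≈-16.3261) theta=-23744/106875 (≈-0.2222)
Rounded to 4 decimal places: x = -16.3261

Answer: -16.3261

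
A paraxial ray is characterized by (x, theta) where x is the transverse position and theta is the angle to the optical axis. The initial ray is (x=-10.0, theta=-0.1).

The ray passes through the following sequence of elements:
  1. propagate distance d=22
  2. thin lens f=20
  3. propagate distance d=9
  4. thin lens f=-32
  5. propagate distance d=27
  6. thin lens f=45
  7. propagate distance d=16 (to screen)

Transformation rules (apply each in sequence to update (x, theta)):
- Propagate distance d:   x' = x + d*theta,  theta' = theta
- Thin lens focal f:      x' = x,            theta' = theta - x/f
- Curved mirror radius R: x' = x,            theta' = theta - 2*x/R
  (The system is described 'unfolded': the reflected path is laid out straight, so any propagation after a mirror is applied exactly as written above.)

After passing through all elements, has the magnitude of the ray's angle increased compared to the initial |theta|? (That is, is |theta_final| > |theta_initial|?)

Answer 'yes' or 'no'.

Answer: yes

Derivation:
Initial: x=-10.0000 theta=-0.1000
After 1 (propagate distance d=22): x=-12.2000 theta=-0.1000
After 2 (thin lens f=20): x=-12.2000 theta=0.5100
After 3 (propagate distance d=9): x=-7.6100 theta=0.5100
After 4 (thin lens f=-32): x=-7.6100 theta=871/3200 (≈0.2722)
After 5 (propagate distance d=27): x=-167/640 (≈-0.2609) theta=871/3200 (≈0.2722)
After 6 (thin lens f=45): x=-167/640 (≈-0.2609) theta=4003/14400 (≈0.2780)
After 7 (propagate distance d=16 (to screen)): x=120581/28800 (≈4.1868) theta=4003/14400 (≈0.2780)
|theta_initial|=0.1000 |theta_final|=4003/14400 (≈0.2780) -> increased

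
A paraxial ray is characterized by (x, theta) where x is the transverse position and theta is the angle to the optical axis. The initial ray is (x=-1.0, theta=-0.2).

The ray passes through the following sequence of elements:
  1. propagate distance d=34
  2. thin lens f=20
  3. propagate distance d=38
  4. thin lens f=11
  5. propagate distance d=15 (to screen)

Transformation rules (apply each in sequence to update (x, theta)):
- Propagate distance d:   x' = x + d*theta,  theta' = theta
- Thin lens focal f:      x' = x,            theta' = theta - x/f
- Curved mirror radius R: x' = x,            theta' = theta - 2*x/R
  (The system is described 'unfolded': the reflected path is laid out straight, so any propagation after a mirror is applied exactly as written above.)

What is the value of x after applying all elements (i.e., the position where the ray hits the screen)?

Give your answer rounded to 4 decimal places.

Answer: 3.0609

Derivation:
Initial: x=-1.0000 theta=-0.2000
After 1 (propagate distance d=34): x=-7.8000 theta=-0.2000
After 2 (thin lens f=20): x=-7.8000 theta=0.1900
After 3 (propagate distance d=38): x=-0.5800 theta=0.1900
After 4 (thin lens f=11): x=-0.5800 theta=267/1100 (≈0.2427)
After 5 (propagate distance d=15 (to screen)): x=3367/1100 (≈3.0609) theta=267/1100 (≈0.2427)
Rounded to 4 decimal places: x = 3.0609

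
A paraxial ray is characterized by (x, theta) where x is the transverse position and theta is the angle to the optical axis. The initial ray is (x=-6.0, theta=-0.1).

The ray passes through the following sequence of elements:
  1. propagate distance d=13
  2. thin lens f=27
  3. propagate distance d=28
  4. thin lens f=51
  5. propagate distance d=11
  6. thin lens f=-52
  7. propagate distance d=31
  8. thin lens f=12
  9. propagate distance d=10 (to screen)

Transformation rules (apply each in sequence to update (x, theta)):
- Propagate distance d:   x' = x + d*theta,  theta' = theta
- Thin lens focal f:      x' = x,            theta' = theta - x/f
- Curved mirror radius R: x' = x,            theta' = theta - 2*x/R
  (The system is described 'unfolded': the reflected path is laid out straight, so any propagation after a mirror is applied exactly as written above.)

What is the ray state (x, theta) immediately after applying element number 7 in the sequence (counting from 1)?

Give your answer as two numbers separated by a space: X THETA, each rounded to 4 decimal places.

Initial: x=-6.0000 theta=-0.1000
After 1 (propagate distance d=13): x=-7.3000 theta=-0.1000
After 2 (thin lens f=27): x=-7.3000 theta=23/135 (≈0.1704)
After 3 (propagate distance d=28): x=-683/270 (≈-2.5296) theta=23/135 (≈0.1704)
After 4 (thin lens f=51): x=-683/270 (≈-2.5296) theta=3029/13770 (≈0.2200)
After 5 (propagate distance d=11): x=-757/6885 (≈-0.1099) theta=3029/13770 (≈0.2200)
After 6 (thin lens f=-52): x=-757/6885 (≈-0.1099) theta=25999/119340 (≈0.2179)
After 7 (propagate distance d=31): x=2378543/358020 (≈6.6436) theta=25999/119340 (≈0.2179)
Rounded to 4 decimal places: x = 6.6436, theta = 0.2179

Answer: 6.6436 0.2179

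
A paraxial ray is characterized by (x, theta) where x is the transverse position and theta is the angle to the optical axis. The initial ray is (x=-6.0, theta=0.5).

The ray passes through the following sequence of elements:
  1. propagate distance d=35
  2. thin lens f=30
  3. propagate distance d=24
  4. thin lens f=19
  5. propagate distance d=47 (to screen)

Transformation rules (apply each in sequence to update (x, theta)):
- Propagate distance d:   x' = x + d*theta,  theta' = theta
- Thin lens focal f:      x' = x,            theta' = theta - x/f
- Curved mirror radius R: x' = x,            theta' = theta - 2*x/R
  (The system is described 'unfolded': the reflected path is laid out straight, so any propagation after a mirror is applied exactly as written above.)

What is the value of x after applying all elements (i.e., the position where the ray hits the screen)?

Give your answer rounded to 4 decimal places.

Answer: -15.5904

Derivation:
Initial: x=-6.0000 theta=0.5000
After 1 (propagate distance d=35): x=11.5000 theta=0.5000
After 2 (thin lens f=30): x=11.5000 theta=7/60 (≈0.1167)
After 3 (propagate distance d=24): x=14.3000 theta=7/60 (≈0.1167)
After 4 (thin lens f=19): x=14.3000 theta=-145/228 (≈-0.6360)
After 5 (propagate distance d=47 (to screen)): x=-17773/1140 (≈-15.5904) theta=-145/228 (≈-0.6360)
Rounded to 4 decimal places: x = -15.5904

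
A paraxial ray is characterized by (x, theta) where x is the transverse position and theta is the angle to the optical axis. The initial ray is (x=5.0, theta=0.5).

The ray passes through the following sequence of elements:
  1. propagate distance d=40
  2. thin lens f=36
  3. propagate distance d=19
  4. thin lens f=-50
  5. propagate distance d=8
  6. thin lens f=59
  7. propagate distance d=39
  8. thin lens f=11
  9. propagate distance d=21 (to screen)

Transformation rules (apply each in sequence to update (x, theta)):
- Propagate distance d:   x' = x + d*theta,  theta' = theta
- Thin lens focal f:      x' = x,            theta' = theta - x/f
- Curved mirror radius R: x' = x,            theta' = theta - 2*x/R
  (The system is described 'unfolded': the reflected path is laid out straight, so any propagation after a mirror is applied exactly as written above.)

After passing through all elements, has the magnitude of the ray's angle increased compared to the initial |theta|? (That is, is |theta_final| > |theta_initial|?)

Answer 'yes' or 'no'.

Answer: yes

Derivation:
Initial: x=5.0000 theta=0.5000
After 1 (propagate distance d=40): x=25.0000 theta=0.5000
After 2 (thin lens f=36): x=25.0000 theta=-7/36 (≈-0.1944)
After 3 (propagate distance d=19): x=767/36 (≈21.3056) theta=-7/36 (≈-0.1944)
After 4 (thin lens f=-50): x=767/36 (≈21.3056) theta=139/600 (≈0.2317)
After 5 (propagate distance d=8): x=20843/900 (≈23.1589) theta=139/600 (≈0.2317)
After 6 (thin lens f=59): x=20843/900 (≈23.1589) theta=-17083/106200 (≈-0.1609)
After 7 (propagate distance d=39): x=1793237/106200 (≈16.8855) theta=-17083/106200 (≈-0.1609)
After 8 (thin lens f=11): x=1793237/106200 (≈16.8855) theta=-39623/23364 (≈-1.6959)
After 9 (propagate distance d=21 (to screen)): x=-21878543/1168200 (≈-18.7284) theta=-39623/23364 (≈-1.6959)
|theta_initial|=0.5000 |theta_final|=39623/23364 (≈1.6959) -> increased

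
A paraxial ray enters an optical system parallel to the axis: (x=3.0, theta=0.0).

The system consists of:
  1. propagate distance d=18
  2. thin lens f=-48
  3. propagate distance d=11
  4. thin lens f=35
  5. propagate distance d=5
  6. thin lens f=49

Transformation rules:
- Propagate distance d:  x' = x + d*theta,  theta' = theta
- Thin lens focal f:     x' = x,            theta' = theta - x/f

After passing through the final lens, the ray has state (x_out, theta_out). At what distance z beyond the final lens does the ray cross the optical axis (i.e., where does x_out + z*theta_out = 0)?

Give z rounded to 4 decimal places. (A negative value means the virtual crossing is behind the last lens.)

Answer: 30.5367

Derivation:
Initial: x=3.0000 theta=0.0000
After 1 (propagate distance d=18): x=3.0000 theta=0.0000
After 2 (thin lens f=-48): x=3.0000 theta=0.0625
After 3 (propagate distance d=11): x=3.6875 theta=0.0625
After 4 (thin lens f=35): x=3.6875 theta=-3/70 (≈-0.0429)
After 5 (propagate distance d=5): x=389/112 (≈3.4732) theta=-3/70 (≈-0.0429)
After 6 (thin lens f=49): x=389/112 (≈3.4732) theta=-3121/27440 (≈-0.1137)
z_focus = -x_out/theta_out = -(389/112)/(-3121/27440) = 95305/3121 ≈ 30.5367
Rounded to 4 decimal places: z = 30.5367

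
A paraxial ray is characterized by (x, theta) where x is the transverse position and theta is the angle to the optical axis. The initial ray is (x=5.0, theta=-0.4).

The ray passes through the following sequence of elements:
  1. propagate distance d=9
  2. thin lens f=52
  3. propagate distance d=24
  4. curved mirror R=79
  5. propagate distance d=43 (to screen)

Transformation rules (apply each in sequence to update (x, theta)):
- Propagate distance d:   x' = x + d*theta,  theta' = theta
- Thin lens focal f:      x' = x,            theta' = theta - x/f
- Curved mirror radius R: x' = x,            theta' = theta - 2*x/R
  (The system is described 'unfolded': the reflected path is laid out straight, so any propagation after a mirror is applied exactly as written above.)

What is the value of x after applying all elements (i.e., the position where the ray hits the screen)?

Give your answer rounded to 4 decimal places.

Answer: -17.5739

Derivation:
Initial: x=5.0000 theta=-0.4000
After 1 (propagate distance d=9): x=1.4000 theta=-0.4000
After 2 (thin lens f=52): x=1.4000 theta=-111/260 (≈-0.4269)
After 3 (propagate distance d=24): x=-115/13 (≈-8.8462) theta=-111/260 (≈-0.4269)
After 4 (curved mirror R=79): x=-115/13 (≈-8.8462) theta=-4169/20540 (≈-0.2030)
After 5 (propagate distance d=43 (to screen)): x=-360967/20540 (≈-17.5739) theta=-4169/20540 (≈-0.2030)
Rounded to 4 decimal places: x = -17.5739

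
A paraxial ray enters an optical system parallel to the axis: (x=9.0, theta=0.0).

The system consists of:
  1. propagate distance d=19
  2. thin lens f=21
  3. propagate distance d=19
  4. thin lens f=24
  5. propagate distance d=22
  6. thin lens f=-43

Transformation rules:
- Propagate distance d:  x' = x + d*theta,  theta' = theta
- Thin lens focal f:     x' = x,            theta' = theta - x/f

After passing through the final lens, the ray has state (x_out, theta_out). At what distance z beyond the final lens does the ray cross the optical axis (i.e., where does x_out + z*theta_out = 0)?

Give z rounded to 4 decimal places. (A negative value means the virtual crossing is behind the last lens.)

Answer: -13.7223

Derivation:
Initial: x=9.0000 theta=0.0000
After 1 (propagate distance d=19): x=9.0000 theta=0.0000
After 2 (thin lens f=21): x=9.0000 theta=-3/7 (≈-0.4286)
After 3 (propagate distance d=19): x=6/7 (≈0.8571) theta=-3/7 (≈-0.4286)
After 4 (thin lens f=24): x=6/7 (≈0.8571) theta=-13/28 (≈-0.4643)
After 5 (propagate distance d=22): x=-131/14 (≈-9.3571) theta=-13/28 (≈-0.4643)
After 6 (thin lens f=-43): x=-131/14 (≈-9.3571) theta=-821/1204 (≈-0.6819)
z_focus = -x_out/theta_out = -(-131/14)/(-821/1204) = -11266/821 ≈ -13.7223
Rounded to 4 decimal places: z = -13.7223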